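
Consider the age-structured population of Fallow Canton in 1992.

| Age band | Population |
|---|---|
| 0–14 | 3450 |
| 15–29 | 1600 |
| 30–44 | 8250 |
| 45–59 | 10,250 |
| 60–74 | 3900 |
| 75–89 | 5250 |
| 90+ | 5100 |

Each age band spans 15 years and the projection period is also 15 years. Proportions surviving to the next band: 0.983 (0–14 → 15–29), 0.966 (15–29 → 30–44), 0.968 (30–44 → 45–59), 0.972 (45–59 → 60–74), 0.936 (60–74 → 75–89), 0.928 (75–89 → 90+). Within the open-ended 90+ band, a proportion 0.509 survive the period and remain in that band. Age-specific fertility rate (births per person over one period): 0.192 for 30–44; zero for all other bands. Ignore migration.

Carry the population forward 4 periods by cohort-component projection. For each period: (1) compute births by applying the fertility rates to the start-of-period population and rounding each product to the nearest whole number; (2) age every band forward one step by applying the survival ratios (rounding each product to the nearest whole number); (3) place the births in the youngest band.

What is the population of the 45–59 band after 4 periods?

1456

Period 1:
Births: 8250 * 0.192 = 1584
15–29: 3450 * 0.983 = 3391
30–44: 1600 * 0.966 = 1546
45–59: 8250 * 0.968 = 7986
60–74: 10250 * 0.972 = 9963
75–89: 3900 * 0.936 = 3650
90+: 5250 * 0.928 + 5100 * 0.509 = 4872 + 2596 = 7468
→ [1584, 3391, 1546, 7986, 9963, 3650, 7468]
Period 2:
Births: 1546 * 0.192 = 297
15–29: 1584 * 0.983 = 1557
30–44: 3391 * 0.966 = 3276
45–59: 1546 * 0.968 = 1497
60–74: 7986 * 0.972 = 7762
75–89: 9963 * 0.936 = 9325
90+: 3650 * 0.928 + 7468 * 0.509 = 3387 + 3801 = 7188
→ [297, 1557, 3276, 1497, 7762, 9325, 7188]
Period 3:
Births: 3276 * 0.192 = 629
15–29: 297 * 0.983 = 292
30–44: 1557 * 0.966 = 1504
45–59: 3276 * 0.968 = 3171
60–74: 1497 * 0.972 = 1455
75–89: 7762 * 0.936 = 7265
90+: 9325 * 0.928 + 7188 * 0.509 = 8654 + 3659 = 12313
→ [629, 292, 1504, 3171, 1455, 7265, 12313]
Period 4:
Births: 1504 * 0.192 = 289
15–29: 629 * 0.983 = 618
30–44: 292 * 0.966 = 282
45–59: 1504 * 0.968 = 1456
60–74: 3171 * 0.972 = 3082
75–89: 1455 * 0.936 = 1362
90+: 7265 * 0.928 + 12313 * 0.509 = 6742 + 6267 = 13009
→ [289, 618, 282, 1456, 3082, 1362, 13009]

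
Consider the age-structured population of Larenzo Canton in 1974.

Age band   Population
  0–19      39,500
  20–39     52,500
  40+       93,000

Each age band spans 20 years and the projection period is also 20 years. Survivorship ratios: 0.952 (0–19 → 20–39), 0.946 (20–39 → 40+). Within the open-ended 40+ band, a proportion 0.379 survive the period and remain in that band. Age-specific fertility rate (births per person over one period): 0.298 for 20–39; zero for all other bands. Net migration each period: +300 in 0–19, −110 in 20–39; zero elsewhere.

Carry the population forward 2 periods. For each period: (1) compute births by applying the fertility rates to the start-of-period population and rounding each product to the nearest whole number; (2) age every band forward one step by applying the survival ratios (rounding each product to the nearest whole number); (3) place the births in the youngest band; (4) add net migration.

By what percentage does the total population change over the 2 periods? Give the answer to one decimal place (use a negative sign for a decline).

[period 1]
Births: 52500 * 0.298 = 15645
20–39: 39500 * 0.952 = 37604
40+: 52500 * 0.946 + 93000 * 0.379 = 49665 + 35247 = 84912
Net migration: 0–19 + 300 → 15945; 20–39 − 110 → 37494
End of period: [15945, 37494, 84912]
[period 2]
Births: 37494 * 0.298 = 11173
20–39: 15945 * 0.952 = 15180
40+: 37494 * 0.946 + 84912 * 0.379 = 35469 + 32182 = 67651
Net migration: 0–19 + 300 → 11473; 20–39 − 110 → 15070
End of period: [11473, 15070, 67651]
Total: 185000 → 94194; change = -90806; percentage change = -49.1%

-49.1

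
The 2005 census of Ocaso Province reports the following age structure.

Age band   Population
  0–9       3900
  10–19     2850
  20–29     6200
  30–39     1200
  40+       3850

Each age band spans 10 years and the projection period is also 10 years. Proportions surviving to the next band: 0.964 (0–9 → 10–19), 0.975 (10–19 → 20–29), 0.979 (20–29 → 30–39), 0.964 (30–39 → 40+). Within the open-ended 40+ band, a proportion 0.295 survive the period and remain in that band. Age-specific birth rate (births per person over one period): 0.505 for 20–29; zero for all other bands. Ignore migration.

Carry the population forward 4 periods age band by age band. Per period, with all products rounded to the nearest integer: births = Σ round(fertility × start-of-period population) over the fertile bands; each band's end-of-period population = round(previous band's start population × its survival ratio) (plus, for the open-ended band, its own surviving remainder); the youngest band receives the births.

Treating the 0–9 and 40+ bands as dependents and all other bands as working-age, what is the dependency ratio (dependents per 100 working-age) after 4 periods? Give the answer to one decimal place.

105.1

(Bands numbered youngest = 1 to oldest = 5.)
Period 1.
Births: 6200 * 0.505 = 3131
Band 2: 3900 * 0.964 = 3760
Band 3: 2850 * 0.975 = 2779
Band 4: 6200 * 0.979 = 6070
Band 5: 1200 * 0.964 + 3850 * 0.295 = 1157 + 1136 = 2293
→ [3131, 3760, 2779, 6070, 2293]
Period 2.
Births: 2779 * 0.505 = 1403
Band 2: 3131 * 0.964 = 3018
Band 3: 3760 * 0.975 = 3666
Band 4: 2779 * 0.979 = 2721
Band 5: 6070 * 0.964 + 2293 * 0.295 = 5851 + 676 = 6527
→ [1403, 3018, 3666, 2721, 6527]
Period 3.
Births: 3666 * 0.505 = 1851
Band 2: 1403 * 0.964 = 1352
Band 3: 3018 * 0.975 = 2943
Band 4: 3666 * 0.979 = 3589
Band 5: 2721 * 0.964 + 6527 * 0.295 = 2623 + 1925 = 4548
→ [1851, 1352, 2943, 3589, 4548]
Period 4.
Births: 2943 * 0.505 = 1486
Band 2: 1851 * 0.964 = 1784
Band 3: 1352 * 0.975 = 1318
Band 4: 2943 * 0.979 = 2881
Band 5: 3589 * 0.964 + 4548 * 0.295 = 3460 + 1342 = 4802
→ [1486, 1784, 1318, 2881, 4802]
Dependents (band 0–9 + band 40+) = 1486 + 4802 = 6288; working-age = 5983; ratio = 6288/5983 × 100 = 105.1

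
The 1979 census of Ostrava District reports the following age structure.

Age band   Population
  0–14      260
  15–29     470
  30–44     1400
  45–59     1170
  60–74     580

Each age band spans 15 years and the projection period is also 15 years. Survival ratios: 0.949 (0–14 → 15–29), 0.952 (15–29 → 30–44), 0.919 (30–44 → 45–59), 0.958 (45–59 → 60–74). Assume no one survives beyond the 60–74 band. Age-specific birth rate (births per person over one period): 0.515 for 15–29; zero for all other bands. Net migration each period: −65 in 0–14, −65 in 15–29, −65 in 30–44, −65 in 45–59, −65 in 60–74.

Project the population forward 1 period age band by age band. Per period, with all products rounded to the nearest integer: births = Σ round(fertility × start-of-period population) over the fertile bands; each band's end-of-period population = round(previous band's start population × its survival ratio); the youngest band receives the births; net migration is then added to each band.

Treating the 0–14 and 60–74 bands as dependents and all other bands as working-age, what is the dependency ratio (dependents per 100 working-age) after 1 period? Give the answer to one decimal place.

Period 1:
Births: 470 × 0.515 = 242
15–29: 260 × 0.949 = 247
30–44: 470 × 0.952 = 447
45–59: 1400 × 0.919 = 1287
60–74: 1170 × 0.958 = 1121
Net migration: 0–14 − 65 → 177; 15–29 − 65 → 182; 30–44 − 65 → 382; 45–59 − 65 → 1222; 60–74 − 65 → 1056
Giving 177 / 182 / 382 / 1222 / 1056.
Dependents (band 0–14 + band 60–74) = 177 + 1056 = 1233; working-age = 1786; ratio = 1233/1786 × 100 = 69.0

69.0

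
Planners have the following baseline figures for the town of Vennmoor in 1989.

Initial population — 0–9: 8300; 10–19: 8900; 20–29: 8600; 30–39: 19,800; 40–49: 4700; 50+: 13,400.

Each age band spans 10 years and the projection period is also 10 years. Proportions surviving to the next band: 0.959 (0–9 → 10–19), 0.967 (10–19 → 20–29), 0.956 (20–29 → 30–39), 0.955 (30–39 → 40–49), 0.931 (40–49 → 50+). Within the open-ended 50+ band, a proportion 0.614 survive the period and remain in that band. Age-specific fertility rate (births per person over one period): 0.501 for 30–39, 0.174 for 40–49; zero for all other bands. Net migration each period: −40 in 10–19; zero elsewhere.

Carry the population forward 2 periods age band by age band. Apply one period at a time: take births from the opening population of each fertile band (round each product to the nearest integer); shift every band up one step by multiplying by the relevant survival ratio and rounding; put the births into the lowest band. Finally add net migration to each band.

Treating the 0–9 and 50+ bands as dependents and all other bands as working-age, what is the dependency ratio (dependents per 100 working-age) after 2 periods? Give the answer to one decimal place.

After projecting period 1:
Births: 19800 × 0.501 = 9920  |  4700 × 0.174 = 818 — total 10738
10–19: 8300 × 0.959 = 7960
20–29: 8900 × 0.967 = 8606
30–39: 8600 × 0.956 = 8222
40–49: 19800 × 0.955 = 18909
50+: 4700 × 0.931 + 13400 × 0.614 = 4376 + 8228 = 12604
Net migration: 10–19 − 40 → 7920
End of period: [10738, 7920, 8606, 8222, 18909, 12604]
After projecting period 2:
Births: 8222 × 0.501 = 4119  |  18909 × 0.174 = 3290 — total 7409
10–19: 10738 × 0.959 = 10298
20–29: 7920 × 0.967 = 7659
30–39: 8606 × 0.956 = 8227
40–49: 8222 × 0.955 = 7852
50+: 18909 × 0.931 + 12604 × 0.614 = 17604 + 7739 = 25343
Net migration: 10–19 − 40 → 10258
End of period: [7409, 10258, 7659, 8227, 7852, 25343]
Dependents (band 0–9 + band 50+) = 7409 + 25343 = 32752; working-age = 33996; ratio = 32752/33996 × 100 = 96.3

96.3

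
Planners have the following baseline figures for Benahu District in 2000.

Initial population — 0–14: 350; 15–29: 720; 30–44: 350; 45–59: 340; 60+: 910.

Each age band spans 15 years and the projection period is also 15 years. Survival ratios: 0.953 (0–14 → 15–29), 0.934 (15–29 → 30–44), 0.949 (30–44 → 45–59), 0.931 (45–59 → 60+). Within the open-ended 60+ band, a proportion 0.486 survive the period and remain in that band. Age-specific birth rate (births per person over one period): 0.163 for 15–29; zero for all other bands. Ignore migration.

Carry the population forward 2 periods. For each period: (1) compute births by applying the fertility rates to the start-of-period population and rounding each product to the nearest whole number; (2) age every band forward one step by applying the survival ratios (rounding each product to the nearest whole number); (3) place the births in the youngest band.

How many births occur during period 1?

(Bands numbered youngest = 1 to oldest = 5.)
[period 1]
Births: 720 × 0.163 = 117
Band 2: 350 × 0.953 = 334
Band 3: 720 × 0.934 = 672
Band 4: 350 × 0.949 = 332
Band 5: 340 × 0.931 + 910 × 0.486 = 317 + 442 = 759
→ [117, 334, 672, 332, 759]

117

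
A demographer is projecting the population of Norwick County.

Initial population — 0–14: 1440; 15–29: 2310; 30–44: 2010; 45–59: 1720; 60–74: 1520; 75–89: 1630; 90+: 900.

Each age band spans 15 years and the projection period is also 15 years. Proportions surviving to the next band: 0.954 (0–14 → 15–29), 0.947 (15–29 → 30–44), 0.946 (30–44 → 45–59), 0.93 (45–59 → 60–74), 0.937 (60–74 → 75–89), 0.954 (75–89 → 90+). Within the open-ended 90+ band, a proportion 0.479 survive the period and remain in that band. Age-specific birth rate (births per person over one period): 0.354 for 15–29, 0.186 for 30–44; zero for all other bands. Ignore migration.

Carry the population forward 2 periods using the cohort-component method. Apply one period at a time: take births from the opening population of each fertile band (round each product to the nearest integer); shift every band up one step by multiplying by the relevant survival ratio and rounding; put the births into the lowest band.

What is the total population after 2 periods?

10977

Let band 1 be 0–14 through band 7 = 90+.
After projecting period 1:
Births: 2310 * 0.354 = 818  |  2010 * 0.186 = 374 ⇒ total 1192
Band 2: 1440 * 0.954 = 1374
Band 3: 2310 * 0.947 = 2188
Band 4: 2010 * 0.946 = 1901
Band 5: 1720 * 0.93 = 1600
Band 6: 1520 * 0.937 = 1424
Band 7: 1630 * 0.954 + 900 * 0.479 = 1555 + 431 = 1986
End of period: [1192, 1374, 2188, 1901, 1600, 1424, 1986]
After projecting period 2:
Births: 1374 * 0.354 = 486  |  2188 * 0.186 = 407 ⇒ total 893
Band 2: 1192 * 0.954 = 1137
Band 3: 1374 * 0.947 = 1301
Band 4: 2188 * 0.946 = 2070
Band 5: 1901 * 0.93 = 1768
Band 6: 1600 * 0.937 = 1499
Band 7: 1424 * 0.954 + 1986 * 0.479 = 1358 + 951 = 2309
End of period: [893, 1137, 1301, 2070, 1768, 1499, 2309]
Total after period 2: 893 + 1137 + 1301 + 2070 + 1768 + 1499 + 2309 = 10977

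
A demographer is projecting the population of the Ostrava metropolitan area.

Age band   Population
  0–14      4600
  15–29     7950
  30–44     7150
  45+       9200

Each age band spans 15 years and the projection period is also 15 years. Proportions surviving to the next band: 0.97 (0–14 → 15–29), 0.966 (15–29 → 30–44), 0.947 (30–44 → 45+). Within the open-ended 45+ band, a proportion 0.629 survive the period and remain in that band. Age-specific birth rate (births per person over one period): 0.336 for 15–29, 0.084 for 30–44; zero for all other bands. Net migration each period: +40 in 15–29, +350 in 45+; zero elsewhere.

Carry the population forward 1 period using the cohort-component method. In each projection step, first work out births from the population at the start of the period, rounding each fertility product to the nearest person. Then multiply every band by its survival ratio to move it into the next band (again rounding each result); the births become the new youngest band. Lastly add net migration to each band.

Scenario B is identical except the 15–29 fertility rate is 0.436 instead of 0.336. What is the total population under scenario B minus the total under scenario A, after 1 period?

795

Call the bands 1 to 4, youngest first.
Period 1:
Births: 7950 × 0.336 = 2671 ; 7150 × 0.084 = 601 → total 3272
Band 2: 4600 × 0.97 = 4462
Band 3: 7950 × 0.966 = 7680
Band 4: 7150 × 0.947 + 9200 × 0.629 = 6771 + 5787 = 12558
Net migration: Band 2 + 40 → 4502; Band 4 + 350 → 12908
End of period: [3272, 4502, 7680, 12908]
Scenario A total after 1 period: 28362
Scenario B projection —
Period 1:
Births: 7950 × 0.436 = 3466 ; 7150 × 0.084 = 601 → total 4067
Band 2: 4600 × 0.97 = 4462
Band 3: 7950 × 0.966 = 7680
Band 4: 7150 × 0.947 + 9200 × 0.629 = 6771 + 5787 = 12558
Net migration: Band 2 + 40 → 4502; Band 4 + 350 → 12908
End of period: [4067, 4502, 7680, 12908]
Scenario B total after 1 period: 29157
Difference B − A = 29157 − 28362 = 795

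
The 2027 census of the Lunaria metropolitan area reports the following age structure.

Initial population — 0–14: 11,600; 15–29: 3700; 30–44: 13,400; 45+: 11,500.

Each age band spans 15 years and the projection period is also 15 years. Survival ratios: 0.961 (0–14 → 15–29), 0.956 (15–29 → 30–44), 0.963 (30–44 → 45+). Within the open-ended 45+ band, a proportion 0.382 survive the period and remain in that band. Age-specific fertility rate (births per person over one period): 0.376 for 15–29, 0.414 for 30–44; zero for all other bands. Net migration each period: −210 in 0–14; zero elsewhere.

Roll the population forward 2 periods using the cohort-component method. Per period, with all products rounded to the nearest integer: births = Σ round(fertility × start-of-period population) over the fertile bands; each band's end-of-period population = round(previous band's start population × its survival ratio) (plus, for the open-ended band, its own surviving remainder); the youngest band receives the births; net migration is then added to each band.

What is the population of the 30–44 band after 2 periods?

After projecting period 1:
Births: 3700 × 0.376 = 1391 ; 13400 × 0.414 = 5548 — total 6939
15–29: 11600 × 0.961 = 11148
30–44: 3700 × 0.956 = 3537
45+: 13400 × 0.963 + 11500 × 0.382 = 12904 + 4393 = 17297
Net migration: 0–14 − 210 → 6729
End of period: [6729, 11148, 3537, 17297]
After projecting period 2:
Births: 11148 × 0.376 = 4192 ; 3537 × 0.414 = 1464 — total 5656
15–29: 6729 × 0.961 = 6467
30–44: 11148 × 0.956 = 10657
45+: 3537 × 0.963 + 17297 × 0.382 = 3406 + 6607 = 10013
Net migration: 0–14 − 210 → 5446
End of period: [5446, 6467, 10657, 10013]

10657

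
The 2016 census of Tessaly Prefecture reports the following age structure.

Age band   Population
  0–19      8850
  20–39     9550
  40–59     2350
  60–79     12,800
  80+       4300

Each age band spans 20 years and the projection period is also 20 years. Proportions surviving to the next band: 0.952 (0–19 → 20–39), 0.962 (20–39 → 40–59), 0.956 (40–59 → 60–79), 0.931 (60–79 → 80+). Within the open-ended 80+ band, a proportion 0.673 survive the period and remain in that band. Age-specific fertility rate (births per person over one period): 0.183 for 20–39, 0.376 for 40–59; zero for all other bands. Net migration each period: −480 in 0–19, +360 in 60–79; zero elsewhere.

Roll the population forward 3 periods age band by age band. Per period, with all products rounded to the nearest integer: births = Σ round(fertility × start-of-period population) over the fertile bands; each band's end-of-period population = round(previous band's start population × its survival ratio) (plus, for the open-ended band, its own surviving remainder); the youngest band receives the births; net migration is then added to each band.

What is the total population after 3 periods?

34174

Call the groups 1 to 5, youngest first.
Period 1.
Births: 9550 × 0.183 = 1748, 2350 × 0.376 = 884 → total 2632
Group 2: 8850 × 0.952 = 8425
Group 3: 9550 × 0.962 = 9187
Group 4: 2350 × 0.956 = 2247
Group 5: 12800 × 0.931 + 4300 × 0.673 = 11917 + 2894 = 14811
Net migration: Group 1 − 480 → 2152; Group 4 + 360 → 2607
Population now: 0–19=2152, 20–39=8425, 40–59=9187, 60–79=2607, 80+=14811
Period 2.
Births: 8425 × 0.183 = 1542, 9187 × 0.376 = 3454 → total 4996
Group 2: 2152 × 0.952 = 2049
Group 3: 8425 × 0.962 = 8105
Group 4: 9187 × 0.956 = 8783
Group 5: 2607 × 0.931 + 14811 × 0.673 = 2427 + 9968 = 12395
Net migration: Group 1 − 480 → 4516; Group 4 + 360 → 9143
Population now: 0–19=4516, 20–39=2049, 40–59=8105, 60–79=9143, 80+=12395
Period 3.
Births: 2049 × 0.183 = 375, 8105 × 0.376 = 3047 → total 3422
Group 2: 4516 × 0.952 = 4299
Group 3: 2049 × 0.962 = 1971
Group 4: 8105 × 0.956 = 7748
Group 5: 9143 × 0.931 + 12395 × 0.673 = 8512 + 8342 = 16854
Net migration: Group 1 − 480 → 2942; Group 4 + 360 → 8108
Population now: 0–19=2942, 20–39=4299, 40–59=1971, 60–79=8108, 80+=16854
Total after period 3: 2942 + 4299 + 1971 + 8108 + 16854 = 34174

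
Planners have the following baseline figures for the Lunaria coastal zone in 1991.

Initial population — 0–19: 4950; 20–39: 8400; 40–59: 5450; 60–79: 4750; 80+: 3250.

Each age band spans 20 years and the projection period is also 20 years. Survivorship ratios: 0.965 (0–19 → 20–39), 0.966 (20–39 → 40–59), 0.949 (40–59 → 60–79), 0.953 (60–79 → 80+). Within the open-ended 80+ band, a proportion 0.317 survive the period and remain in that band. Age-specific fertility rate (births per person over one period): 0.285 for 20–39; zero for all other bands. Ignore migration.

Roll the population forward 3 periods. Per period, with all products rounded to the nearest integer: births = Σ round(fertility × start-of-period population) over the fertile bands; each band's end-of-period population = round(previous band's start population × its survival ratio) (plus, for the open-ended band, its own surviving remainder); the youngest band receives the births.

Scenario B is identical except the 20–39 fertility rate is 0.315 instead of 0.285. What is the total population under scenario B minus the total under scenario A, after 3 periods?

Period 1:
Births: 8400 * 0.285 = 2394
20–39: 4950 * 0.965 = 4777
40–59: 8400 * 0.966 = 8114
60–79: 5450 * 0.949 = 5172
80+: 4750 * 0.953 + 3250 * 0.317 = 4527 + 1030 = 5557
Population now: 0–19=2394, 20–39=4777, 40–59=8114, 60–79=5172, 80+=5557
Period 2:
Births: 4777 * 0.285 = 1361
20–39: 2394 * 0.965 = 2310
40–59: 4777 * 0.966 = 4615
60–79: 8114 * 0.949 = 7700
80+: 5172 * 0.953 + 5557 * 0.317 = 4929 + 1762 = 6691
Population now: 0–19=1361, 20–39=2310, 40–59=4615, 60–79=7700, 80+=6691
Period 3:
Births: 2310 * 0.285 = 658
20–39: 1361 * 0.965 = 1313
40–59: 2310 * 0.966 = 2231
60–79: 4615 * 0.949 = 4380
80+: 7700 * 0.953 + 6691 * 0.317 = 7338 + 2121 = 9459
Population now: 0–19=658, 20–39=1313, 40–59=2231, 60–79=4380, 80+=9459
Scenario A total after 3 periods: 18041
Scenario B projection —
Period 1:
Births: 8400 * 0.315 = 2646
20–39: 4950 * 0.965 = 4777
40–59: 8400 * 0.966 = 8114
60–79: 5450 * 0.949 = 5172
80+: 4750 * 0.953 + 3250 * 0.317 = 4527 + 1030 = 5557
Population now: 0–19=2646, 20–39=4777, 40–59=8114, 60–79=5172, 80+=5557
Period 2:
Births: 4777 * 0.315 = 1505
20–39: 2646 * 0.965 = 2553
40–59: 4777 * 0.966 = 4615
60–79: 8114 * 0.949 = 7700
80+: 5172 * 0.953 + 5557 * 0.317 = 4929 + 1762 = 6691
Population now: 0–19=1505, 20–39=2553, 40–59=4615, 60–79=7700, 80+=6691
Period 3:
Births: 2553 * 0.315 = 804
20–39: 1505 * 0.965 = 1452
40–59: 2553 * 0.966 = 2466
60–79: 4615 * 0.949 = 4380
80+: 7700 * 0.953 + 6691 * 0.317 = 7338 + 2121 = 9459
Population now: 0–19=804, 20–39=1452, 40–59=2466, 60–79=4380, 80+=9459
Scenario B total after 3 periods: 18561
Difference B − A = 18561 − 18041 = 520

520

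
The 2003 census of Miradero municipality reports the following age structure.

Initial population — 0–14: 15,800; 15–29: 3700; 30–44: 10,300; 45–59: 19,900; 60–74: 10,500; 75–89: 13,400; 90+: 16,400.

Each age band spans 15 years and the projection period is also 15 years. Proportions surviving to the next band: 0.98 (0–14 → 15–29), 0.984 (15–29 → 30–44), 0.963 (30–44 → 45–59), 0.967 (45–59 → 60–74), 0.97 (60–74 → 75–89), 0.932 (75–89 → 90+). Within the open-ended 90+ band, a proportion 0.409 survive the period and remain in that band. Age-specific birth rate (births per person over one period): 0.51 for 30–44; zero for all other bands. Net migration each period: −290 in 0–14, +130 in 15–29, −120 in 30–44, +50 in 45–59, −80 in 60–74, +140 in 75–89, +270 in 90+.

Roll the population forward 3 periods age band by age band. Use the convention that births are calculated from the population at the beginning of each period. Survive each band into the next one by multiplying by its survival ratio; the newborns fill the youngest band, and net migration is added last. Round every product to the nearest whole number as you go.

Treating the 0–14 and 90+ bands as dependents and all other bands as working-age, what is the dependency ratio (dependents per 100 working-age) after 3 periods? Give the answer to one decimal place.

96.2

Numbering the groups 1..7 from youngest to oldest:
Period 1:
Births: 10300 × 0.51 = 5253
Group 2: 15800 × 0.98 = 15484
Group 3: 3700 × 0.984 = 3641
Group 4: 10300 × 0.963 = 9919
Group 5: 19900 × 0.967 = 19243
Group 6: 10500 × 0.97 = 10185
Group 7: 13400 × 0.932 + 16400 × 0.409 = 12489 + 6708 = 19197
Net migration: Group 1 − 290 → 4963; Group 2 + 130 → 15614; Group 3 − 120 → 3521; Group 4 + 50 → 9969; Group 5 − 80 → 19163; Group 6 + 140 → 10325; Group 7 + 270 → 19467
Population now: 0–14=4963, 15–29=15614, 30–44=3521, 45–59=9969, 60–74=19163, 75–89=10325, 90+=19467
Period 2:
Births: 3521 × 0.51 = 1796
Group 2: 4963 × 0.98 = 4864
Group 3: 15614 × 0.984 = 15364
Group 4: 3521 × 0.963 = 3391
Group 5: 9969 × 0.967 = 9640
Group 6: 19163 × 0.97 = 18588
Group 7: 10325 × 0.932 + 19467 × 0.409 = 9623 + 7962 = 17585
Net migration: Group 1 − 290 → 1506; Group 2 + 130 → 4994; Group 3 − 120 → 15244; Group 4 + 50 → 3441; Group 5 − 80 → 9560; Group 6 + 140 → 18728; Group 7 + 270 → 17855
Population now: 0–14=1506, 15–29=4994, 30–44=15244, 45–59=3441, 60–74=9560, 75–89=18728, 90+=17855
Period 3:
Births: 15244 × 0.51 = 7774
Group 2: 1506 × 0.98 = 1476
Group 3: 4994 × 0.984 = 4914
Group 4: 15244 × 0.963 = 14680
Group 5: 3441 × 0.967 = 3327
Group 6: 9560 × 0.97 = 9273
Group 7: 18728 × 0.932 + 17855 × 0.409 = 17454 + 7303 = 24757
Net migration: Group 1 − 290 → 7484; Group 2 + 130 → 1606; Group 3 − 120 → 4794; Group 4 + 50 → 14730; Group 5 − 80 → 3247; Group 6 + 140 → 9413; Group 7 + 270 → 25027
Population now: 0–14=7484, 15–29=1606, 30–44=4794, 45–59=14730, 60–74=3247, 75–89=9413, 90+=25027
Dependents (band 0–14 + band 90+) = 7484 + 25027 = 32511; working-age = 33790; ratio = 32511/33790 × 100 = 96.2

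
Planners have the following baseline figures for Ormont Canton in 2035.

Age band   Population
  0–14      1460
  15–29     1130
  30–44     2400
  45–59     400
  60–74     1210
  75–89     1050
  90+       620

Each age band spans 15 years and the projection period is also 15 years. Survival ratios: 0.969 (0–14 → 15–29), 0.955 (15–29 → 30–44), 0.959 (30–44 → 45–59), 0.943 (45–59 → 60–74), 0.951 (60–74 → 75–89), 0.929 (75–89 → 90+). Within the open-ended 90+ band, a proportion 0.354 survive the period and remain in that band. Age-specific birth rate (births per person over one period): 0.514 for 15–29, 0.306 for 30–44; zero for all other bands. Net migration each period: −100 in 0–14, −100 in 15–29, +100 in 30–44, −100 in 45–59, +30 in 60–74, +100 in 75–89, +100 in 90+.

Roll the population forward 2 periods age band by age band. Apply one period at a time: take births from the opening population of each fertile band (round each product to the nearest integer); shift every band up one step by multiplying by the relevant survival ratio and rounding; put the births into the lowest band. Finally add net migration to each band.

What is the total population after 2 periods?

8714

Period 1.
Births: 1130 × 0.514 = 581, 2400 × 0.306 = 734 — total 1315
15–29: 1460 × 0.969 = 1415
30–44: 1130 × 0.955 = 1079
45–59: 2400 × 0.959 = 2302
60–74: 400 × 0.943 = 377
75–89: 1210 × 0.951 = 1151
90+: 1050 × 0.929 + 620 × 0.354 = 975 + 219 = 1194
Net migration: 0–14 − 100 → 1215; 15–29 − 100 → 1315; 30–44 + 100 → 1179; 45–59 − 100 → 2202; 60–74 + 30 → 407; 75–89 + 100 → 1251; 90+ + 100 → 1294
End of period: [1215, 1315, 1179, 2202, 407, 1251, 1294]
Period 2.
Births: 1315 × 0.514 = 676, 1179 × 0.306 = 361 — total 1037
15–29: 1215 × 0.969 = 1177
30–44: 1315 × 0.955 = 1256
45–59: 1179 × 0.959 = 1131
60–74: 2202 × 0.943 = 2076
75–89: 407 × 0.951 = 387
90+: 1251 × 0.929 + 1294 × 0.354 = 1162 + 458 = 1620
Net migration: 0–14 − 100 → 937; 15–29 − 100 → 1077; 30–44 + 100 → 1356; 45–59 − 100 → 1031; 60–74 + 30 → 2106; 75–89 + 100 → 487; 90+ + 100 → 1720
End of period: [937, 1077, 1356, 1031, 2106, 487, 1720]
Total after period 2: 937 + 1077 + 1356 + 1031 + 2106 + 487 + 1720 = 8714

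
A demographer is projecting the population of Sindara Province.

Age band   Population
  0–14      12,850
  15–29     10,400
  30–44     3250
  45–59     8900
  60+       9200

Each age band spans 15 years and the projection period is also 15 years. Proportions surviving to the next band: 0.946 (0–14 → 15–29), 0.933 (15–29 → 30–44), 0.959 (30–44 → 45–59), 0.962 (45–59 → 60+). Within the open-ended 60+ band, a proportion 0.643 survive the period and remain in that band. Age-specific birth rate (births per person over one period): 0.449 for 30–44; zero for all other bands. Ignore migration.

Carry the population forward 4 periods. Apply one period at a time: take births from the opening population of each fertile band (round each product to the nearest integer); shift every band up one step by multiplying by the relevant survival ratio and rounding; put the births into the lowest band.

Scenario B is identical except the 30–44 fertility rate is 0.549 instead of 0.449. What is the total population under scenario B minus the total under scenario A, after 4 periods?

2490

Call the groups 1 to 5, youngest first.
[period 1]
Births: 3250 × 0.449 = 1459
Group 2: 12850 × 0.946 = 12156
Group 3: 10400 × 0.933 = 9703
Group 4: 3250 × 0.959 = 3117
Group 5: 8900 × 0.962 + 9200 × 0.643 = 8562 + 5916 = 14478
→ [1459, 12156, 9703, 3117, 14478]
[period 2]
Births: 9703 × 0.449 = 4357
Group 2: 1459 × 0.946 = 1380
Group 3: 12156 × 0.933 = 11342
Group 4: 9703 × 0.959 = 9305
Group 5: 3117 × 0.962 + 14478 × 0.643 = 2999 + 9309 = 12308
→ [4357, 1380, 11342, 9305, 12308]
[period 3]
Births: 11342 × 0.449 = 5093
Group 2: 4357 × 0.946 = 4122
Group 3: 1380 × 0.933 = 1288
Group 4: 11342 × 0.959 = 10877
Group 5: 9305 × 0.962 + 12308 × 0.643 = 8951 + 7914 = 16865
→ [5093, 4122, 1288, 10877, 16865]
[period 4]
Births: 1288 × 0.449 = 578
Group 2: 5093 × 0.946 = 4818
Group 3: 4122 × 0.933 = 3846
Group 4: 1288 × 0.959 = 1235
Group 5: 10877 × 0.962 + 16865 × 0.643 = 10464 + 10844 = 21308
→ [578, 4818, 3846, 1235, 21308]
Scenario A total after 4 periods: 31785
Scenario B projection —
[period 1]
Births: 3250 × 0.549 = 1784
Group 2: 12850 × 0.946 = 12156
Group 3: 10400 × 0.933 = 9703
Group 4: 3250 × 0.959 = 3117
Group 5: 8900 × 0.962 + 9200 × 0.643 = 8562 + 5916 = 14478
→ [1784, 12156, 9703, 3117, 14478]
[period 2]
Births: 9703 × 0.549 = 5327
Group 2: 1784 × 0.946 = 1688
Group 3: 12156 × 0.933 = 11342
Group 4: 9703 × 0.959 = 9305
Group 5: 3117 × 0.962 + 14478 × 0.643 = 2999 + 9309 = 12308
→ [5327, 1688, 11342, 9305, 12308]
[period 3]
Births: 11342 × 0.549 = 6227
Group 2: 5327 × 0.946 = 5039
Group 3: 1688 × 0.933 = 1575
Group 4: 11342 × 0.959 = 10877
Group 5: 9305 × 0.962 + 12308 × 0.643 = 8951 + 7914 = 16865
→ [6227, 5039, 1575, 10877, 16865]
[period 4]
Births: 1575 × 0.549 = 865
Group 2: 6227 × 0.946 = 5891
Group 3: 5039 × 0.933 = 4701
Group 4: 1575 × 0.959 = 1510
Group 5: 10877 × 0.962 + 16865 × 0.643 = 10464 + 10844 = 21308
→ [865, 5891, 4701, 1510, 21308]
Scenario B total after 4 periods: 34275
Difference B − A = 34275 − 31785 = 2490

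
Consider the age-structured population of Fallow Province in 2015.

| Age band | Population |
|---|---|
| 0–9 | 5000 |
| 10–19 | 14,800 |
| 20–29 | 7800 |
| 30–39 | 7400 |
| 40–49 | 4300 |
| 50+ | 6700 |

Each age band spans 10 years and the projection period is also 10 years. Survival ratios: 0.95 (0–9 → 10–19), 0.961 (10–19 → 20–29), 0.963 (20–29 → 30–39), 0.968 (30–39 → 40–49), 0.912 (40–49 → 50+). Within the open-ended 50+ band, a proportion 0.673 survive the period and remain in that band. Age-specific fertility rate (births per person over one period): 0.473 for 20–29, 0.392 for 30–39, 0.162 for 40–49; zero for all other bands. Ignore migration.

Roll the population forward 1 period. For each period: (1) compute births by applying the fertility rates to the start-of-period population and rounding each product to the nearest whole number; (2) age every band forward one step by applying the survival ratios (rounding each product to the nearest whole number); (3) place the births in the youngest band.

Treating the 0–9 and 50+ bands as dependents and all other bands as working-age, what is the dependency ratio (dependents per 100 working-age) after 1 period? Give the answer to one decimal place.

46.7

Period 1.
Births: 7800 * 0.473 = 3689  |  7400 * 0.392 = 2901  |  4300 * 0.162 = 697 → 7287
10–19: 5000 * 0.95 = 4750
20–29: 14800 * 0.961 = 14223
30–39: 7800 * 0.963 = 7511
40–49: 7400 * 0.968 = 7163
50+: 4300 * 0.912 + 6700 * 0.673 = 3922 + 4509 = 8431
Giving 7287 / 4750 / 14223 / 7511 / 7163 / 8431.
Dependents (band 0–9 + band 50+) = 7287 + 8431 = 15718; working-age = 33647; ratio = 15718/33647 × 100 = 46.7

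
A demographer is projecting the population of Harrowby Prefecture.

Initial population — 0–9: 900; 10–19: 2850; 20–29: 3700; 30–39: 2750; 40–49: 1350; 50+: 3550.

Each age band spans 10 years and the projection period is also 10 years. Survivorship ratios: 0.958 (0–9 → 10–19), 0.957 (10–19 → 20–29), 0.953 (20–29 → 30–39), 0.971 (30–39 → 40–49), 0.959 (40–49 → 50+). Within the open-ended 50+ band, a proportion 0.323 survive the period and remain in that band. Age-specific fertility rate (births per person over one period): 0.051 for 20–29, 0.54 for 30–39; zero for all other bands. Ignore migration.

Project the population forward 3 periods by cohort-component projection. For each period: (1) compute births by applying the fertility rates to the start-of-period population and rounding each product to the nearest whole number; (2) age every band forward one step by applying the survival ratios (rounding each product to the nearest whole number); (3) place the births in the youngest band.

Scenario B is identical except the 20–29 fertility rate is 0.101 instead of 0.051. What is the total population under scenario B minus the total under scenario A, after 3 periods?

Period 1.
Births: 3700 * 0.051 = 189  |  2750 * 0.54 = 1485 → 1674
10–19: 900 * 0.958 = 862
20–29: 2850 * 0.957 = 2727
30–39: 3700 * 0.953 = 3526
40–49: 2750 * 0.971 = 2670
50+: 1350 * 0.959 + 3550 * 0.323 = 1295 + 1147 = 2442
→ [1674, 862, 2727, 3526, 2670, 2442]
Period 2.
Births: 2727 * 0.051 = 139  |  3526 * 0.54 = 1904 → 2043
10–19: 1674 * 0.958 = 1604
20–29: 862 * 0.957 = 825
30–39: 2727 * 0.953 = 2599
40–49: 3526 * 0.971 = 3424
50+: 2670 * 0.959 + 2442 * 0.323 = 2561 + 789 = 3350
→ [2043, 1604, 825, 2599, 3424, 3350]
Period 3.
Births: 825 * 0.051 = 42  |  2599 * 0.54 = 1403 → 1445
10–19: 2043 * 0.958 = 1957
20–29: 1604 * 0.957 = 1535
30–39: 825 * 0.953 = 786
40–49: 2599 * 0.971 = 2524
50+: 3424 * 0.959 + 3350 * 0.323 = 3284 + 1082 = 4366
→ [1445, 1957, 1535, 786, 2524, 4366]
Scenario A total after 3 periods: 12613
Scenario B projection —
Period 1.
Births: 3700 * 0.101 = 374  |  2750 * 0.54 = 1485 → 1859
10–19: 900 * 0.958 = 862
20–29: 2850 * 0.957 = 2727
30–39: 3700 * 0.953 = 3526
40–49: 2750 * 0.971 = 2670
50+: 1350 * 0.959 + 3550 * 0.323 = 1295 + 1147 = 2442
→ [1859, 862, 2727, 3526, 2670, 2442]
Period 2.
Births: 2727 * 0.101 = 275  |  3526 * 0.54 = 1904 → 2179
10–19: 1859 * 0.958 = 1781
20–29: 862 * 0.957 = 825
30–39: 2727 * 0.953 = 2599
40–49: 3526 * 0.971 = 3424
50+: 2670 * 0.959 + 2442 * 0.323 = 2561 + 789 = 3350
→ [2179, 1781, 825, 2599, 3424, 3350]
Period 3.
Births: 825 * 0.101 = 83  |  2599 * 0.54 = 1403 → 1486
10–19: 2179 * 0.958 = 2087
20–29: 1781 * 0.957 = 1704
30–39: 825 * 0.953 = 786
40–49: 2599 * 0.971 = 2524
50+: 3424 * 0.959 + 3350 * 0.323 = 3284 + 1082 = 4366
→ [1486, 2087, 1704, 786, 2524, 4366]
Scenario B total after 3 periods: 12953
Difference B − A = 12953 − 12613 = 340

340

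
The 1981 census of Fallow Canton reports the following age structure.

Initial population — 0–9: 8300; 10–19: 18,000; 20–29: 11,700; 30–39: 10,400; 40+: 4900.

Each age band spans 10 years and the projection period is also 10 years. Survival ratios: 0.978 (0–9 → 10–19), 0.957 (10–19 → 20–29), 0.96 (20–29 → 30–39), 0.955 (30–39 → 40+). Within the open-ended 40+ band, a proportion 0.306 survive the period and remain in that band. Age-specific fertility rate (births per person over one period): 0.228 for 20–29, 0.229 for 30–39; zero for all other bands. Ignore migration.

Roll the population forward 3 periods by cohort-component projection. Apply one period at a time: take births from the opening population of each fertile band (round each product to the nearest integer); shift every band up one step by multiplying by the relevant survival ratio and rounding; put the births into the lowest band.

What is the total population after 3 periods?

After projecting period 1:
Births: 11700 × 0.228 = 2668 ; 10400 × 0.229 = 2382 → total 5050
10–19: 8300 × 0.978 = 8117
20–29: 18000 × 0.957 = 17226
30–39: 11700 × 0.96 = 11232
40+: 10400 × 0.955 + 4900 × 0.306 = 9932 + 1499 = 11431
End of period: [5050, 8117, 17226, 11232, 11431]
After projecting period 2:
Births: 17226 × 0.228 = 3928 ; 11232 × 0.229 = 2572 → total 6500
10–19: 5050 × 0.978 = 4939
20–29: 8117 × 0.957 = 7768
30–39: 17226 × 0.96 = 16537
40+: 11232 × 0.955 + 11431 × 0.306 = 10727 + 3498 = 14225
End of period: [6500, 4939, 7768, 16537, 14225]
After projecting period 3:
Births: 7768 × 0.228 = 1771 ; 16537 × 0.229 = 3787 → total 5558
10–19: 6500 × 0.978 = 6357
20–29: 4939 × 0.957 = 4727
30–39: 7768 × 0.96 = 7457
40+: 16537 × 0.955 + 14225 × 0.306 = 15793 + 4353 = 20146
End of period: [5558, 6357, 4727, 7457, 20146]
Total after period 3: 5558 + 6357 + 4727 + 7457 + 20146 = 44245

44245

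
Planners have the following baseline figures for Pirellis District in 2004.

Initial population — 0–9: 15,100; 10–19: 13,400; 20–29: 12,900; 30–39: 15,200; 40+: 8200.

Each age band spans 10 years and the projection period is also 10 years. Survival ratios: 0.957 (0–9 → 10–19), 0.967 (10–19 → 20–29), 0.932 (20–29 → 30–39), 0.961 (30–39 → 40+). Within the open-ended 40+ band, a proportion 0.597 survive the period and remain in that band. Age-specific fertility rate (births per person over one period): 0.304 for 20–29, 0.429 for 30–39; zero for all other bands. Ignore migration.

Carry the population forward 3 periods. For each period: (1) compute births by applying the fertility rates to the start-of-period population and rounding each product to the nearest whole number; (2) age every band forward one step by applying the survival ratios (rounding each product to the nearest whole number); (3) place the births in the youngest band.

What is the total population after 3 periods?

Numbering the bands 1..5 from youngest to oldest:
— Period 1 —
Births: 12900 × 0.304 = 3922  |  15200 × 0.429 = 6521 → 10443
Band 2: 15100 × 0.957 = 14451
Band 3: 13400 × 0.967 = 12958
Band 4: 12900 × 0.932 = 12023
Band 5: 15200 × 0.961 + 8200 × 0.597 = 14607 + 4895 = 19502
End of period: [10443, 14451, 12958, 12023, 19502]
— Period 2 —
Births: 12958 × 0.304 = 3939  |  12023 × 0.429 = 5158 → 9097
Band 2: 10443 × 0.957 = 9994
Band 3: 14451 × 0.967 = 13974
Band 4: 12958 × 0.932 = 12077
Band 5: 12023 × 0.961 + 19502 × 0.597 = 11554 + 11643 = 23197
End of period: [9097, 9994, 13974, 12077, 23197]
— Period 3 —
Births: 13974 × 0.304 = 4248  |  12077 × 0.429 = 5181 → 9429
Band 2: 9097 × 0.957 = 8706
Band 3: 9994 × 0.967 = 9664
Band 4: 13974 × 0.932 = 13024
Band 5: 12077 × 0.961 + 23197 × 0.597 = 11606 + 13849 = 25455
End of period: [9429, 8706, 9664, 13024, 25455]
Total after period 3: 9429 + 8706 + 9664 + 13024 + 25455 = 66278

66278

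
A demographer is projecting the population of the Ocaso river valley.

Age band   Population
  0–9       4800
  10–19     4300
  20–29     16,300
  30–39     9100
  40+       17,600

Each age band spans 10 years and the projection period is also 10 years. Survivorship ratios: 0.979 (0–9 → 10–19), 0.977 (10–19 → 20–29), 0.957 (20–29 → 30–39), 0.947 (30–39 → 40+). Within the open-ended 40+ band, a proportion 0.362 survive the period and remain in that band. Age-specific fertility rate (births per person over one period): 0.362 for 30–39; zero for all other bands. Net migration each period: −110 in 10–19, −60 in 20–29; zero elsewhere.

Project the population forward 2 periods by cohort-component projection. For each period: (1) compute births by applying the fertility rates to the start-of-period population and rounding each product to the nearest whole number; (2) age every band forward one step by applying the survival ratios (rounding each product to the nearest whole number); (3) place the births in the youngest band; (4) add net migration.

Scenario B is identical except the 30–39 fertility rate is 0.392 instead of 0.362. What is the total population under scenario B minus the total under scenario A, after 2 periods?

735

Period 1.
Births: 9100 × 0.362 = 3294
10–19: 4800 × 0.979 = 4699
20–29: 4300 × 0.977 = 4201
30–39: 16300 × 0.957 = 15599
40+: 9100 × 0.947 + 17600 × 0.362 = 8618 + 6371 = 14989
Net migration: 10–19 − 110 → 4589; 20–29 − 60 → 4141
End of period: [3294, 4589, 4141, 15599, 14989]
Period 2.
Births: 15599 × 0.362 = 5647
10–19: 3294 × 0.979 = 3225
20–29: 4589 × 0.977 = 4483
30–39: 4141 × 0.957 = 3963
40+: 15599 × 0.947 + 14989 × 0.362 = 14772 + 5426 = 20198
Net migration: 10–19 − 110 → 3115; 20–29 − 60 → 4423
End of period: [5647, 3115, 4423, 3963, 20198]
Scenario A total after 2 periods: 37346
Scenario B projection —
Period 1.
Births: 9100 × 0.392 = 3567
10–19: 4800 × 0.979 = 4699
20–29: 4300 × 0.977 = 4201
30–39: 16300 × 0.957 = 15599
40+: 9100 × 0.947 + 17600 × 0.362 = 8618 + 6371 = 14989
Net migration: 10–19 − 110 → 4589; 20–29 − 60 → 4141
End of period: [3567, 4589, 4141, 15599, 14989]
Period 2.
Births: 15599 × 0.392 = 6115
10–19: 3567 × 0.979 = 3492
20–29: 4589 × 0.977 = 4483
30–39: 4141 × 0.957 = 3963
40+: 15599 × 0.947 + 14989 × 0.362 = 14772 + 5426 = 20198
Net migration: 10–19 − 110 → 3382; 20–29 − 60 → 4423
End of period: [6115, 3382, 4423, 3963, 20198]
Scenario B total after 2 periods: 38081
Difference B − A = 38081 − 37346 = 735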